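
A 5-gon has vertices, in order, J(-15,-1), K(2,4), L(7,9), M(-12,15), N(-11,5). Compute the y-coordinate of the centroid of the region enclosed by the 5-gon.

259/36

Apply the shoelace formula. First the cross-terms c_i = x_i·y_{i+1} − x_{i+1}·y_i:
  -58, -10, 213, 105, 86  ⇒  2A = 336, A = 168.
Then Σ (y_i + y_{i+1})·c_i = 7252, so ȳ = 7252 / (6·168) = 259/36.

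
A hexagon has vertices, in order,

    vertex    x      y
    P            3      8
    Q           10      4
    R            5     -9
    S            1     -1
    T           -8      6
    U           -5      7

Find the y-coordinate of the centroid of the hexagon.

Apply the shoelace formula. First the cross-terms c_i = x_i·y_{i+1} − x_{i+1}·y_i:
  -68, -110, 4, -2, -26, -61  ⇒  2A = -263, A = -131.5.
Then Σ (y_i + y_{i+1})·c_i = -1569, so ȳ = -1569 / (6·(-131.5)) = 523/263.

523/263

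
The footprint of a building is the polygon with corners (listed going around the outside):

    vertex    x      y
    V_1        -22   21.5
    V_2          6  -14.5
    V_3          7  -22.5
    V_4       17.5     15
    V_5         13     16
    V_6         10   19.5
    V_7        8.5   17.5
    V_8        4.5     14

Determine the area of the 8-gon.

Cross-terms: 190, -33.5, 498.75, 85, 93.5, 9.25, 40.25, 404.75  ⇒  Σ = 1288
Area = |Σ|/2 = 644.

644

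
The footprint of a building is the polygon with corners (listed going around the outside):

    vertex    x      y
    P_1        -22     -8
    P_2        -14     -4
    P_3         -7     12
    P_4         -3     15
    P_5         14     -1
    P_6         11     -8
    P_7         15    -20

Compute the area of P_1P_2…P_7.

628.5

Apply the shoelace formula: 2A = Σ (x_i·y_{i+1} − x_{i+1}·y_i), indices taken mod 7.
Σ = (-24) + (-196) + (-69) + (-207) + (-101) + (-100) + (-560) = -1257
Area = |Σ|/2 = 628.5.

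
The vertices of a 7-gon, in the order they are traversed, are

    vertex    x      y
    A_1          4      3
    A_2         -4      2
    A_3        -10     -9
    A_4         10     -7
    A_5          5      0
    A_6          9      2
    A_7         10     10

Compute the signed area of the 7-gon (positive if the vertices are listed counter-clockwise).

Apply Gauss's area formula: 2A = Σ (x_i·y_{i+1} − x_{i+1}·y_i), indices taken mod 7.
Σ = (20) + (56) + (160) + (35) + (10) + (70) + (-10) = 341
Signed area = Σ/2 = 170.5 (positive ⇒ counter-clockwise traversal).

170.5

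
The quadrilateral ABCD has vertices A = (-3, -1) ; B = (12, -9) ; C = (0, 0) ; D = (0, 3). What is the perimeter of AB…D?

|AB| = √((15)² + (-8)²) = √289 = 17
|BC| = √((-12)² + (9)²) = √225 = 15
|CD| = √((0)² + (3)²) = √9 = 3
|DA| = √((-3)² + (-4)²) = √25 = 5
Perimeter = 17 + 15 + 3 + 5 = 40.

40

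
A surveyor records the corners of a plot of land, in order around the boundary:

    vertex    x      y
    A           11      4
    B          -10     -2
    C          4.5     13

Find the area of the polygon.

114

Σ = (18) + (-121) + (-125) = -228
Area = |Σ|/2 = 114.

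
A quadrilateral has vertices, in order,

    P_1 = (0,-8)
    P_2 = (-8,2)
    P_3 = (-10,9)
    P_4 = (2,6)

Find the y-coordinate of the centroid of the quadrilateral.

221/105

Apply the shoelace formula. First the cross-terms c_i = x_i·y_{i+1} − x_{i+1}·y_i:
  -64, -52, -78, -16  ⇒  2A = -210, A = -105.
Then Σ (y_i + y_{i+1})·c_i = -1326, so ȳ = -1326 / (6·(-105)) = 221/105.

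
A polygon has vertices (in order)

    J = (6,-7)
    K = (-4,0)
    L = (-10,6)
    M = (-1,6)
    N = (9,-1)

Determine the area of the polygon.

Apply Gauss's area formula: 2A = Σ (x_i·y_{i+1} − x_{i+1}·y_i), indices taken mod 5.
Σ = (-28) + (-24) + (-54) + (-53) + (-57) = -216
Area = |Σ|/2 = 108.

108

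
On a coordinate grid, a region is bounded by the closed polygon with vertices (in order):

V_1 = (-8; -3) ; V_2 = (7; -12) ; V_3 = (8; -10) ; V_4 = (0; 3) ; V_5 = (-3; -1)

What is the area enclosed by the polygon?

Σ = (117) + (26) + (24) + (9) + (1) = 177
Area = |Σ|/2 = 88.5.

88.5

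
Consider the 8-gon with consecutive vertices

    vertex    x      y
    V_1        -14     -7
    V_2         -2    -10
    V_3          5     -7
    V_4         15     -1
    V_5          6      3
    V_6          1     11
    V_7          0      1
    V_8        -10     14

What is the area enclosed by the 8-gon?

340.5

Apply the shoelace (surveyor's) formula: 2A = Σ (x_i·y_{i+1} − x_{i+1}·y_i), indices taken mod 8.
V_1→V_2: (-14)(-10) − (-2)(-7) = 126
V_2→V_3: (-2)(-7) − (5)(-10) = 64
V_3→V_4: (5)(-1) − (15)(-7) = 100
V_4→V_5: (15)(3) − (6)(-1) = 51
V_5→V_6: (6)(11) − (1)(3) = 63
V_6→V_7: (1)(1) − (0)(11) = 1
V_7→V_8: (0)(14) − (-10)(1) = 10
V_8→V_1: (-10)(-7) − (-14)(14) = 266
Σ = 681
Area = |Σ|/2 = 340.5.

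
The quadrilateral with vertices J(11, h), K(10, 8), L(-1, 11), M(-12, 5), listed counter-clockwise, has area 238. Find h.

-9

The doubled signed area Σ (x_i y_{i+1} − x_{i+1} y_i) is linear in h.
With h=0 it equals 278; the coefficient of h is -22 (from the two edges through J).
So -22·h + 278 = 2·238 = 476 ⇒ h = -9.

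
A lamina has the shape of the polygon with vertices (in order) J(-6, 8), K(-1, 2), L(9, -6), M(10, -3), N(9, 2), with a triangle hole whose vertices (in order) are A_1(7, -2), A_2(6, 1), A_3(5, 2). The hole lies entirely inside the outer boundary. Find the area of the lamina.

73

Outer boundary:
Σ = (-4) + (-12) + (33) + (47) + (84) = 148
Area = |Σ|/2 = 74.
Hole:
Apply the shoelace (surveyor's) formula: 2A = Σ (x_i·y_{i+1} − x_{i+1}·y_i), indices taken mod 3.
A_1→A_2: (7)(1) − (6)(-2) = 19
A_2→A_3: (6)(2) − (5)(1) = 7
A_3→A_1: (5)(-2) − (7)(2) = -24
Σ = 2
Area = |Σ|/2 = 1.
Net area = 74 − 1 = 73.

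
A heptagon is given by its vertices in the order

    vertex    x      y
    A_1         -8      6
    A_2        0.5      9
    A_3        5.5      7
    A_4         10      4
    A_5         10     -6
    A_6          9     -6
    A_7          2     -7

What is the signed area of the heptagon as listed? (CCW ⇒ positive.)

-185

Apply the shoelace formula: 2A = Σ (x_i·y_{i+1} − x_{i+1}·y_i), indices taken mod 7.
A_1→A_2: (-8)(9) − (0.5)(6) = -75
A_2→A_3: (0.5)(7) − (5.5)(9) = -46
A_3→A_4: (5.5)(4) − (10)(7) = -48
A_4→A_5: (10)(-6) − (10)(4) = -100
A_5→A_6: (10)(-6) − (9)(-6) = -6
A_6→A_7: (9)(-7) − (2)(-6) = -51
A_7→A_1: (2)(6) − (-8)(-7) = -44
Σ = -370
Signed area = Σ/2 = -185 (negative ⇒ clockwise traversal).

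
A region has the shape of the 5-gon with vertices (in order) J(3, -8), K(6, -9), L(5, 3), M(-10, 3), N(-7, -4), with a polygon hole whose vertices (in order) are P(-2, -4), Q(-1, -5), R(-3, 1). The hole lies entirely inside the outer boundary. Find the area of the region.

127

Outer boundary:
Apply the shoelace (surveyor's) formula: 2A = Σ (x_i·y_{i+1} − x_{i+1}·y_i), indices taken mod 5.
Cross-terms: 21, 63, 45, 61, 68  ⇒  Σ = 258
Area = |Σ|/2 = 129.
Hole:
Apply the shoelace (surveyor's) formula: 2A = Σ (x_i·y_{i+1} − x_{i+1}·y_i), indices taken mod 3.
Cross-terms: 6, -16, 14  ⇒  Σ = 4
Area = |Σ|/2 = 2.
Net area = 129 − 2 = 127.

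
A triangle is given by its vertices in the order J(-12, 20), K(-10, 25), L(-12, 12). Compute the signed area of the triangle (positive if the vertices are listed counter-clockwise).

-8

Apply the shoelace (surveyor's) formula: 2A = Σ (x_i·y_{i+1} − x_{i+1}·y_i), indices taken mod 3.
Σ = (-100) + (180) + (-96) = -16
Signed area = Σ/2 = -8 (negative ⇒ clockwise traversal).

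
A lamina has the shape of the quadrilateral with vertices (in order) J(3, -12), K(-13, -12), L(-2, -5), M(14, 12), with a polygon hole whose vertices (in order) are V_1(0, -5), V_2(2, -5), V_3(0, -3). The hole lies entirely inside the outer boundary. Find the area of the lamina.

Outer boundary:
Apply the surveyor's formula: 2A = Σ (x_i·y_{i+1} − x_{i+1}·y_i), indices taken mod 4.
Σ = (-192) + (41) + (46) + (-204) = -309
Area = |Σ|/2 = 154.5.
Hole:
Apply the shoelace formula: 2A = Σ (x_i·y_{i+1} − x_{i+1}·y_i), indices taken mod 3.
Cross-terms: 10, -6, 0  ⇒  Σ = 4
Area = |Σ|/2 = 2.
Net area = 154.5 − 2 = 152.5.

152.5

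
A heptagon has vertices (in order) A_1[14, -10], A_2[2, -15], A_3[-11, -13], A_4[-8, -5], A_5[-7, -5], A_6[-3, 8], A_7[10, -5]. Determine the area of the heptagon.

295.5

Apply Gauss's area formula: 2A = Σ (x_i·y_{i+1} − x_{i+1}·y_i), indices taken mod 7.
Σ = (-190) + (-191) + (-49) + (5) + (-71) + (-65) + (-30) = -591
Area = |Σ|/2 = 295.5.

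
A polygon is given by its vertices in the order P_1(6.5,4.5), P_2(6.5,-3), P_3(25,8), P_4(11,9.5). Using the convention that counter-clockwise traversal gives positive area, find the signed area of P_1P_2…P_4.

P_1→P_2: (6.5)(-3) − (6.5)(4.5) = -48.75
P_2→P_3: (6.5)(8) − (25)(-3) = 127
P_3→P_4: (25)(9.5) − (11)(8) = 149.5
P_4→P_1: (11)(4.5) − (6.5)(9.5) = -12.25
Σ = 215.5
Signed area = Σ/2 = 107.75 (positive ⇒ counter-clockwise traversal).

107.75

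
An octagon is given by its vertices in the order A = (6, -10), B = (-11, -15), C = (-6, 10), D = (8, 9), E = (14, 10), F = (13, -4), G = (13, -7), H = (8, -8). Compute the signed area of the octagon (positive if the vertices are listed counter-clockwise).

Apply the surveyor's formula: 2A = Σ (x_i·y_{i+1} − x_{i+1}·y_i), indices taken mod 8.
Σ = (-200) + (-200) + (-134) + (-46) + (-186) + (-39) + (-48) + (-32) = -885
Signed area = Σ/2 = -442.5 (negative ⇒ clockwise traversal).

-442.5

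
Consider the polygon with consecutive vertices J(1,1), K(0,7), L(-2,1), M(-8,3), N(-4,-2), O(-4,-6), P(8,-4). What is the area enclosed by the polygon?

71.5

Apply the shoelace (surveyor's) formula: 2A = Σ (x_i·y_{i+1} − x_{i+1}·y_i), indices taken mod 7.
Σ = (7) + (14) + (2) + (28) + (16) + (64) + (12) = 143
Area = |Σ|/2 = 71.5.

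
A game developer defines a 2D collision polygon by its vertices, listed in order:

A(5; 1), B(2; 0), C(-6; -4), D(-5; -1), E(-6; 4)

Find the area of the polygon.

38

Apply the surveyor's formula: 2A = Σ (x_i·y_{i+1} − x_{i+1}·y_i), indices taken mod 5.
Σ = (-2) + (-8) + (-14) + (-26) + (-26) = -76
Area = |Σ|/2 = 38.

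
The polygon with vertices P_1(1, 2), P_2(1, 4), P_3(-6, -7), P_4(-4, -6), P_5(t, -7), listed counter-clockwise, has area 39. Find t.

Write out the shoelace sum; only the two edges meeting at P_5 involve t:
2·Area = [((-4)·(-7) − t·(-6)) + (t·2 − 1·(-7))] + 27
       = 8·t + 62 = 78
⇒ t = 2.

2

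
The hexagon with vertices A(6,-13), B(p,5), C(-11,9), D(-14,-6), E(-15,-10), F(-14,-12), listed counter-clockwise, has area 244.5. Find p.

The doubled signed area Σ (x_i y_{i+1} − x_{i+1} y_i) is linear in p.
With p=0 it equals 621; the coefficient of p is 22 (from the two edges through B).
So 22·p + 621 = 2·244.5 = 489 ⇒ p = -6.

-6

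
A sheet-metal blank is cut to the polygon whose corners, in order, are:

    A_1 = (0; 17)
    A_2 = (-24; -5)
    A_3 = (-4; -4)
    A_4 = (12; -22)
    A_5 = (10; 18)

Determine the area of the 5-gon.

Apply the surveyor's formula: 2A = Σ (x_i·y_{i+1} − x_{i+1}·y_i), indices taken mod 5.
Σ = (408) + (76) + (136) + (436) + (170) = 1226
Area = |Σ|/2 = 613.

613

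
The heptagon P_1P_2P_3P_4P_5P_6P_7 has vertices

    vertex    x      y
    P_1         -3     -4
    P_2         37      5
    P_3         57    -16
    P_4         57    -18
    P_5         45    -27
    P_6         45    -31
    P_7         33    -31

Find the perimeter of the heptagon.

|P_1P_2| = √((40)² + (9)²) = √1681 = 41
|P_2P_3| = √((20)² + (-21)²) = √841 = 29
|P_3P_4| = √((0)² + (-2)²) = √4 = 2
|P_4P_5| = √((-12)² + (-9)²) = √225 = 15
|P_5P_6| = √((0)² + (-4)²) = √16 = 4
|P_6P_7| = √((-12)² + (0)²) = √144 = 12
|P_7P_1| = √((-36)² + (27)²) = √2025 = 45
Perimeter = 41 + 29 + 2 + 15 + 4 + 12 + 45 = 148.

148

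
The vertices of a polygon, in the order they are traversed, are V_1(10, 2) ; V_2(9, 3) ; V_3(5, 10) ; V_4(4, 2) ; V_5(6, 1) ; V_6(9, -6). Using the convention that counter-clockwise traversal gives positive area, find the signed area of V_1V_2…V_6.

Apply Gauss's area formula: 2A = Σ (x_i·y_{i+1} − x_{i+1}·y_i), indices taken mod 6.
V_1→V_2: (10)(3) − (9)(2) = 12
V_2→V_3: (9)(10) − (5)(3) = 75
V_3→V_4: (5)(2) − (4)(10) = -30
V_4→V_5: (4)(1) − (6)(2) = -8
V_5→V_6: (6)(-6) − (9)(1) = -45
V_6→V_1: (9)(2) − (10)(-6) = 78
Σ = 82
Signed area = Σ/2 = 41 (positive ⇒ counter-clockwise traversal).

41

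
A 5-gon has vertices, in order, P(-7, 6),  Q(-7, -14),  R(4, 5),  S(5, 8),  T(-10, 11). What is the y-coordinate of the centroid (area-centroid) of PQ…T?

409/240

Apply the shoelace (surveyor's) formula. First the cross-terms c_i = x_i·y_{i+1} − x_{i+1}·y_i:
  140, 21, 7, 135, 17  ⇒  2A = 320, A = 160.
Then Σ (y_i + y_{i+1})·c_i = 1636, so ȳ = 1636 / (6·160) = 409/240.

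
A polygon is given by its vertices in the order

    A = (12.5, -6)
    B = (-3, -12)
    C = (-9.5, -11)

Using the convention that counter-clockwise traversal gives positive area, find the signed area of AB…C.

-27.25

Apply the shoelace formula: 2A = Σ (x_i·y_{i+1} − x_{i+1}·y_i), indices taken mod 3.
Cross-terms: -168, -81, 194.5  ⇒  Σ = -54.5
Signed area = Σ/2 = -27.25 (negative ⇒ clockwise traversal).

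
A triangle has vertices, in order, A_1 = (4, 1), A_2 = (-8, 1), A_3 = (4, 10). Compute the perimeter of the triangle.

36

|A_1A_2| = √((-12)² + (0)²) = √144 = 12
|A_2A_3| = √((12)² + (9)²) = √225 = 15
|A_3A_1| = √((0)² + (-9)²) = √81 = 9
Perimeter = 12 + 15 + 9 = 36.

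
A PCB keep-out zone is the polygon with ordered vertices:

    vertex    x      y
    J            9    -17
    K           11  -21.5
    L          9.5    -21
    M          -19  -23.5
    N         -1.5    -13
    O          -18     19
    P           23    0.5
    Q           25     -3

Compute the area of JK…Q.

815.875

Σ = (-6.5) + (-26.75) + (-622.25) + (211.75) + (-262.5) + (-446) + (-81.5) + (-398) = -1631.75
Area = |Σ|/2 = 815.875.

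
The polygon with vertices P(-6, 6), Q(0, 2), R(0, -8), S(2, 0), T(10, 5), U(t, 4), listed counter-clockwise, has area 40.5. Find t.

Write out the shoelace sum; only the two edges meeting at U involve t:
2·Area = [(10·4 − t·5) + (t·6 − (-6)·4)] + 14
       = 1·t + 78 = 81
⇒ t = 3.

3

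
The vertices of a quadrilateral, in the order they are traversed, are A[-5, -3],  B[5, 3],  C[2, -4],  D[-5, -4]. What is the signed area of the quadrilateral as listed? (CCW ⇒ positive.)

Apply the shoelace formula: 2A = Σ (x_i·y_{i+1} − x_{i+1}·y_i), indices taken mod 4.
Σ = (0) + (-26) + (-28) + (-5) = -59
Signed area = Σ/2 = -29.5 (negative ⇒ clockwise traversal).

-29.5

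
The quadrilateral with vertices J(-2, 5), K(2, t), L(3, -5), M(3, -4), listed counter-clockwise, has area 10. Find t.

The doubled signed area Σ (x_i y_{i+1} − x_{i+1} y_i) is linear in t.
With t=0 it equals -10; the coefficient of t is -5 (from the two edges through K).
So -5·t + -10 = 2·10 = 20 ⇒ t = -6.

-6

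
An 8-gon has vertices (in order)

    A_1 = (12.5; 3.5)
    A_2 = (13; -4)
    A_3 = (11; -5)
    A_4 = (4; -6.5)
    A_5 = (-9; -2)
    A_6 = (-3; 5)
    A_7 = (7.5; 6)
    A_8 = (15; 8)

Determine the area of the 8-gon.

209.25

Σ = (-95.5) + (-21) + (-51.5) + (-66.5) + (-51) + (-55.5) + (-30) + (-47.5) = -418.5
Area = |Σ|/2 = 209.25.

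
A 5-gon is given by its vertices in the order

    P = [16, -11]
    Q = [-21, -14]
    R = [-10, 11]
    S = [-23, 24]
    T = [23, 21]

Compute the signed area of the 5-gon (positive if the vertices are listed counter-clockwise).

Apply the shoelace (surveyor's) formula: 2A = Σ (x_i·y_{i+1} − x_{i+1}·y_i), indices taken mod 5.
P→Q: (16)(-14) − (-21)(-11) = -455
Q→R: (-21)(11) − (-10)(-14) = -371
R→S: (-10)(24) − (-23)(11) = 13
S→T: (-23)(21) − (23)(24) = -1035
T→P: (23)(-11) − (16)(21) = -589
Σ = -2437
Signed area = Σ/2 = -1218.5 (negative ⇒ clockwise traversal).

-1218.5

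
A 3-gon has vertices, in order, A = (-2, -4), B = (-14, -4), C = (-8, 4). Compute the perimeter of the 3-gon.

|AB| = √((-12)² + (0)²) = √144 = 12
|BC| = √((6)² + (8)²) = √100 = 10
|CA| = √((6)² + (-8)²) = √100 = 10
Perimeter = 12 + 10 + 10 = 32.

32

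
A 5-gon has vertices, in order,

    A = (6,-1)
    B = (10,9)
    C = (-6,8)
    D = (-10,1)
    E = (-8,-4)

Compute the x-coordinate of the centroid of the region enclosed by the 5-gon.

-23/44

Apply Gauss's area formula. First the cross-terms c_i = x_i·y_{i+1} − x_{i+1}·y_i:
  64, 134, 74, 48, 32  ⇒  2A = 352, A = 176.
Then Σ (x_i + x_{i+1})·c_i = -552, so x̄ = -552 / (6·176) = -23/44.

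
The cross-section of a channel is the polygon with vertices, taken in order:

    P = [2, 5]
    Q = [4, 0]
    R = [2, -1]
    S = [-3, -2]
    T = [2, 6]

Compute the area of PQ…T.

23.5

Apply the shoelace formula: 2A = Σ (x_i·y_{i+1} − x_{i+1}·y_i), indices taken mod 5.
P→Q: (2)(0) − (4)(5) = -20
Q→R: (4)(-1) − (2)(0) = -4
R→S: (2)(-2) − (-3)(-1) = -7
S→T: (-3)(6) − (2)(-2) = -14
T→P: (2)(5) − (2)(6) = -2
Σ = -47
Area = |Σ|/2 = 23.5.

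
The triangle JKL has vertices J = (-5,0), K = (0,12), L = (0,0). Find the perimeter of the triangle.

30

|JK| = √((5)² + (12)²) = √169 = 13
|KL| = √((0)² + (-12)²) = √144 = 12
|LJ| = √((-5)² + (0)²) = √25 = 5
Perimeter = 13 + 12 + 5 = 30.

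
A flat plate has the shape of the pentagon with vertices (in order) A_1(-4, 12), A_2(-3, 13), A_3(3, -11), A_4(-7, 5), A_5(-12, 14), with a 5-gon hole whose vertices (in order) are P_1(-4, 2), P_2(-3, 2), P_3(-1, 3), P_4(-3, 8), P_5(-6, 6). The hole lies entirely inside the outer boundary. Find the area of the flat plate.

Outer boundary:
Apply Gauss's area formula: 2A = Σ (x_i·y_{i+1} − x_{i+1}·y_i), indices taken mod 5.
Cross-terms: -16, -6, -62, -38, -88  ⇒  Σ = -210
Area = |Σ|/2 = 105.
Hole:
Apply the shoelace formula: 2A = Σ (x_i·y_{i+1} − x_{i+1}·y_i), indices taken mod 5.
Cross-terms: -2, -7, 1, 30, 12  ⇒  Σ = 34
Area = |Σ|/2 = 17.
Net area = 105 − 17 = 88.

88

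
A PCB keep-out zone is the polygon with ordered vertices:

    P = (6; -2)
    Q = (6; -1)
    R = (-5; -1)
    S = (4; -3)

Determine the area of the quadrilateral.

P→Q: (6)(-1) − (6)(-2) = 6
Q→R: (6)(-1) − (-5)(-1) = -11
R→S: (-5)(-3) − (4)(-1) = 19
S→P: (4)(-2) − (6)(-3) = 10
Σ = 24
Area = |Σ|/2 = 12.

12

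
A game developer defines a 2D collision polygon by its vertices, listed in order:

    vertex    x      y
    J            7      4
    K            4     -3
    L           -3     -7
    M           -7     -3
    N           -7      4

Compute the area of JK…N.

Σ = (-37) + (-37) + (-40) + (-49) + (-56) = -219
Area = |Σ|/2 = 109.5.

109.5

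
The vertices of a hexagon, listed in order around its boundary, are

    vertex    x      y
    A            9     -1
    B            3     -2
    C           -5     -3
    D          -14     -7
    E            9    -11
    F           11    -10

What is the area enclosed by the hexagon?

143

Cross-terms: -15, -19, -7, 217, 31, 79  ⇒  Σ = 286
Area = |Σ|/2 = 143.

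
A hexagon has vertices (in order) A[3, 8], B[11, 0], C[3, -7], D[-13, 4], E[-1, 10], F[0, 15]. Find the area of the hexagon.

Σ = (-88) + (-77) + (-79) + (-126) + (-15) + (-45) = -430
Area = |Σ|/2 = 215.

215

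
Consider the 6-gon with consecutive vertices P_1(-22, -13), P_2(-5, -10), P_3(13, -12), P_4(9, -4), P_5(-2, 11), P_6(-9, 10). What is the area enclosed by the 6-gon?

454

Apply the shoelace (surveyor's) formula: 2A = Σ (x_i·y_{i+1} − x_{i+1}·y_i), indices taken mod 6.
Σ = (155) + (190) + (56) + (91) + (79) + (337) = 908
Area = |Σ|/2 = 454.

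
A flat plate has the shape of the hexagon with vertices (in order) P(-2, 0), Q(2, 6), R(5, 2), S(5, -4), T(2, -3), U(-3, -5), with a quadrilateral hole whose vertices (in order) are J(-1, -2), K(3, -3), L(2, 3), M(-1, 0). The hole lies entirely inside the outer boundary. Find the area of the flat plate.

Outer boundary:
Apply the shoelace formula: 2A = Σ (x_i·y_{i+1} − x_{i+1}·y_i), indices taken mod 6.
Cross-terms: -12, -26, -30, -7, -19, -10  ⇒  Σ = -104
Area = |Σ|/2 = 52.
Hole:
Apply the shoelace (surveyor's) formula: 2A = Σ (x_i·y_{i+1} − x_{i+1}·y_i), indices taken mod 4.
J→K: (-1)(-3) − (3)(-2) = 9
K→L: (3)(3) − (2)(-3) = 15
L→M: (2)(0) − (-1)(3) = 3
M→J: (-1)(-2) − (-1)(0) = 2
Σ = 29
Area = |Σ|/2 = 14.5.
Net area = 52 − 14.5 = 37.5.

37.5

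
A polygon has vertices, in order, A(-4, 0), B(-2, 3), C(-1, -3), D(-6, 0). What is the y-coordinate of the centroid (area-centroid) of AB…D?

-2/7

Apply Gauss's area formula. First the cross-terms c_i = x_i·y_{i+1} − x_{i+1}·y_i:
  -12, 9, -18, 0  ⇒  2A = -21, A = -10.5.
Then Σ (y_i + y_{i+1})·c_i = 18, so ȳ = 18 / (6·(-10.5)) = -2/7.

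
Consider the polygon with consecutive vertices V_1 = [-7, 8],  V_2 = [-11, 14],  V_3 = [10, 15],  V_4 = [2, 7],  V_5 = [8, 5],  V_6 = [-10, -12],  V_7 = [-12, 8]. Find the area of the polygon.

Σ = (-10) + (-305) + (40) + (-46) + (-46) + (-224) + (-40) = -631
Area = |Σ|/2 = 315.5.

315.5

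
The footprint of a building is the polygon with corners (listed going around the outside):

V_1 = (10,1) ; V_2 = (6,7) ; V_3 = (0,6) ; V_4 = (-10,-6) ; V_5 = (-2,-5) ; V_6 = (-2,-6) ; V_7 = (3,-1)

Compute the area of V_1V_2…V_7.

116.5

Apply the surveyor's formula: 2A = Σ (x_i·y_{i+1} − x_{i+1}·y_i), indices taken mod 7.
Cross-terms: 64, 36, 60, 38, 2, 20, 13  ⇒  Σ = 233
Area = |Σ|/2 = 116.5.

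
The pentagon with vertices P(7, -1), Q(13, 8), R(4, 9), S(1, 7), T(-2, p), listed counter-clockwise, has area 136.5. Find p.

Write out the shoelace sum; only the two edges meeting at T involve p:
2·Area = [(1·p − (-2)·7) + ((-2)·(-1) − 7·p)] + 173
       = -6·p + 189 = 273
⇒ p = -14.

-14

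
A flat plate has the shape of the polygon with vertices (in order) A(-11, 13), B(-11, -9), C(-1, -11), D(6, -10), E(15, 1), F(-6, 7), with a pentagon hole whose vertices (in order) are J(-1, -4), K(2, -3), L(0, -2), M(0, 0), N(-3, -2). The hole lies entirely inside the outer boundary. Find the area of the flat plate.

Outer boundary:
Apply the surveyor's formula: 2A = Σ (x_i·y_{i+1} − x_{i+1}·y_i), indices taken mod 6.
Σ = (242) + (112) + (76) + (156) + (111) + (-1) = 696
Area = |Σ|/2 = 348.
Hole:
Apply Gauss's area formula: 2A = Σ (x_i·y_{i+1} − x_{i+1}·y_i), indices taken mod 5.
Cross-terms: 11, -4, 0, 0, 10  ⇒  Σ = 17
Area = |Σ|/2 = 8.5.
Net area = 348 − 8.5 = 339.5.

339.5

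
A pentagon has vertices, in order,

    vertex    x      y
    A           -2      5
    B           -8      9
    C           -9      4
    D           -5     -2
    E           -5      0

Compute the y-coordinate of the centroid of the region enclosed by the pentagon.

Apply Gauss's area formula. First the cross-terms c_i = x_i·y_{i+1} − x_{i+1}·y_i:
  22, 49, 38, -10, -25  ⇒  2A = 74, A = 37.
Then Σ (y_i + y_{i+1})·c_i = 916, so ȳ = 916 / (6·37) = 458/111.

458/111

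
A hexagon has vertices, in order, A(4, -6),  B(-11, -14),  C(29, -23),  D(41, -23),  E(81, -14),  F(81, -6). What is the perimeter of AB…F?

196

|AB| = √((-15)² + (-8)²) = √289 = 17
|BC| = √((40)² + (-9)²) = √1681 = 41
|CD| = √((12)² + (0)²) = √144 = 12
|DE| = √((40)² + (9)²) = √1681 = 41
|EF| = √((0)² + (8)²) = √64 = 8
|FA| = √((-77)² + (0)²) = √5929 = 77
Perimeter = 17 + 41 + 12 + 41 + 8 + 77 = 196.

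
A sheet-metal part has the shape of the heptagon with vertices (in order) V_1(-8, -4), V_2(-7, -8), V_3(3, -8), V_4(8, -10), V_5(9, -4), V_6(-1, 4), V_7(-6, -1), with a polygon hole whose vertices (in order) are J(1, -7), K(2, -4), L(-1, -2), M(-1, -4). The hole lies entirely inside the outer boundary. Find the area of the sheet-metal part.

Outer boundary:
V_1→V_2: (-8)(-8) − (-7)(-4) = 36
V_2→V_3: (-7)(-8) − (3)(-8) = 80
V_3→V_4: (3)(-10) − (8)(-8) = 34
V_4→V_5: (8)(-4) − (9)(-10) = 58
V_5→V_6: (9)(4) − (-1)(-4) = 32
V_6→V_7: (-1)(-1) − (-6)(4) = 25
V_7→V_1: (-6)(-4) − (-8)(-1) = 16
Σ = 281
Area = |Σ|/2 = 140.5.
Hole:
Apply the shoelace formula: 2A = Σ (x_i·y_{i+1} − x_{i+1}·y_i), indices taken mod 4.
Cross-terms: 10, -8, 2, 11  ⇒  Σ = 15
Area = |Σ|/2 = 7.5.
Net area = 140.5 − 7.5 = 133.

133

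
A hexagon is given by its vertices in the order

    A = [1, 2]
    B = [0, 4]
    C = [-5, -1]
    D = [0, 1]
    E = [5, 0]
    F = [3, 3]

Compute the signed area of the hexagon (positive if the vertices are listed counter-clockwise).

Apply Gauss's area formula: 2A = Σ (x_i·y_{i+1} − x_{i+1}·y_i), indices taken mod 6.
Cross-terms: 4, 20, -5, -5, 15, 3  ⇒  Σ = 32
Signed area = Σ/2 = 16 (positive ⇒ counter-clockwise traversal).

16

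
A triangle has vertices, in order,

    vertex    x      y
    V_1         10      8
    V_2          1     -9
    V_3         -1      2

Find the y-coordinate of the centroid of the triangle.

Apply Gauss's area formula. First the cross-terms c_i = x_i·y_{i+1} − x_{i+1}·y_i:
  -98, -7, -28  ⇒  2A = -133, A = -66.5.
Then Σ (y_i + y_{i+1})·c_i = -133, so ȳ = -133 / (6·(-66.5)) = 1/3.

1/3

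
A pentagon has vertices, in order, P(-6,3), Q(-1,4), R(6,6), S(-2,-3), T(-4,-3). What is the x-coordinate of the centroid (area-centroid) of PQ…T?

Apply the shoelace (surveyor's) formula. First the cross-terms c_i = x_i·y_{i+1} − x_{i+1}·y_i:
  -21, -30, -6, -6, -30  ⇒  2A = -93, A = -46.5.
Then Σ (x_i + x_{i+1})·c_i = 309, so x̄ = 309 / (6·(-46.5)) = -103/93.

-103/93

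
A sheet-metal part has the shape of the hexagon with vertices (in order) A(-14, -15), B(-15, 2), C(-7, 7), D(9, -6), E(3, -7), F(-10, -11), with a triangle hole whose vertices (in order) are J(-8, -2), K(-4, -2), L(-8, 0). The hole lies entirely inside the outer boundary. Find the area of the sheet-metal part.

254.5

Outer boundary:
Apply the shoelace (surveyor's) formula: 2A = Σ (x_i·y_{i+1} − x_{i+1}·y_i), indices taken mod 6.
Σ = (-253) + (-91) + (-21) + (-45) + (-103) + (-4) = -517
Area = |Σ|/2 = 258.5.
Hole:
Apply Gauss's area formula: 2A = Σ (x_i·y_{i+1} − x_{i+1}·y_i), indices taken mod 3.
Σ = (8) + (-16) + (16) = 8
Area = |Σ|/2 = 4.
Net area = 258.5 − 4 = 254.5.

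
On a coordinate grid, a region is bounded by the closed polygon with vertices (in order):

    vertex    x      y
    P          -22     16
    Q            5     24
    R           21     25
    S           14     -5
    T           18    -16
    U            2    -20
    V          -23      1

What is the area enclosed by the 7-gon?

1354

Apply the surveyor's formula: 2A = Σ (x_i·y_{i+1} − x_{i+1}·y_i), indices taken mod 7.
Cross-terms: -608, -379, -455, -134, -328, -458, -346  ⇒  Σ = -2708
Area = |Σ|/2 = 1354.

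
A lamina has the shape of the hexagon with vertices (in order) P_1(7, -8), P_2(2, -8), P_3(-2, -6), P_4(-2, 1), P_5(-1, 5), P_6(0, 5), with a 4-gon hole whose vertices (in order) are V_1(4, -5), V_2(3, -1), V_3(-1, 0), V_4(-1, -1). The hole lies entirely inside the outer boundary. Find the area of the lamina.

Outer boundary:
Apply the surveyor's formula: 2A = Σ (x_i·y_{i+1} − x_{i+1}·y_i), indices taken mod 6.
Σ = (-40) + (-28) + (-14) + (-9) + (-5) + (-35) = -131
Area = |Σ|/2 = 65.5.
Hole:
Apply Gauss's area formula: 2A = Σ (x_i·y_{i+1} − x_{i+1}·y_i), indices taken mod 4.
V_1→V_2: (4)(-1) − (3)(-5) = 11
V_2→V_3: (3)(0) − (-1)(-1) = -1
V_3→V_4: (-1)(-1) − (-1)(0) = 1
V_4→V_1: (-1)(-5) − (4)(-1) = 9
Σ = 20
Area = |Σ|/2 = 10.
Net area = 65.5 − 10 = 55.5.

55.5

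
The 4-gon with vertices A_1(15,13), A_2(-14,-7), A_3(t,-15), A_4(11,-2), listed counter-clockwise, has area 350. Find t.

Write out the shoelace sum; only the two edges meeting at A_3 involve t:
2·Area = [((-14)·(-15) − t·(-7)) + (t·(-2) − 11·(-15))] + 250
       = 5·t + 625 = 700
⇒ t = 15.

15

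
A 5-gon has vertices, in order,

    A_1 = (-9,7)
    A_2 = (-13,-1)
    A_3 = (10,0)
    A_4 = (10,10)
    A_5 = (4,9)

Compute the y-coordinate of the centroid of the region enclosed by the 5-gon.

476/123

Apply the shoelace formula. First the cross-terms c_i = x_i·y_{i+1} − x_{i+1}·y_i:
  100, 10, 100, 50, 109  ⇒  2A = 369, A = 184.5.
Then Σ (y_i + y_{i+1})·c_i = 4284, so ȳ = 4284 / (6·184.5) = 476/123.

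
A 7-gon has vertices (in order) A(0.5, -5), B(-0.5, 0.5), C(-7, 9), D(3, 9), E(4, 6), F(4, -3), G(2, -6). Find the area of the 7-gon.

86.125

Apply the shoelace formula: 2A = Σ (x_i·y_{i+1} − x_{i+1}·y_i), indices taken mod 7.
A→B: (0.5)(0.5) − (-0.5)(-5) = -2.25
B→C: (-0.5)(9) − (-7)(0.5) = -1
C→D: (-7)(9) − (3)(9) = -90
D→E: (3)(6) − (4)(9) = -18
E→F: (4)(-3) − (4)(6) = -36
F→G: (4)(-6) − (2)(-3) = -18
G→A: (2)(-5) − (0.5)(-6) = -7
Σ = -172.25
Area = |Σ|/2 = 86.125.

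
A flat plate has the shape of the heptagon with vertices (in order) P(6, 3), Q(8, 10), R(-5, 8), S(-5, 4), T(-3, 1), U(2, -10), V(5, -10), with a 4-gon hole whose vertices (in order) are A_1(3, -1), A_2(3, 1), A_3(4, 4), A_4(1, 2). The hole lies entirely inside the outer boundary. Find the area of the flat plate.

149.5

Outer boundary:
Apply the shoelace formula: 2A = Σ (x_i·y_{i+1} − x_{i+1}·y_i), indices taken mod 7.
P→Q: (6)(10) − (8)(3) = 36
Q→R: (8)(8) − (-5)(10) = 114
R→S: (-5)(4) − (-5)(8) = 20
S→T: (-5)(1) − (-3)(4) = 7
T→U: (-3)(-10) − (2)(1) = 28
U→V: (2)(-10) − (5)(-10) = 30
V→P: (5)(3) − (6)(-10) = 75
Σ = 310
Area = |Σ|/2 = 155.
Hole:
Apply the shoelace (surveyor's) formula: 2A = Σ (x_i·y_{i+1} − x_{i+1}·y_i), indices taken mod 4.
Cross-terms: 6, 8, 4, -7  ⇒  Σ = 11
Area = |Σ|/2 = 5.5.
Net area = 155 − 5.5 = 149.5.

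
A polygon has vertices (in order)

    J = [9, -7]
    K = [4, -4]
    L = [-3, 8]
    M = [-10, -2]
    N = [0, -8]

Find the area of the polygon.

125

Apply Gauss's area formula: 2A = Σ (x_i·y_{i+1} − x_{i+1}·y_i), indices taken mod 5.
Σ = (-8) + (20) + (86) + (80) + (72) = 250
Area = |Σ|/2 = 125.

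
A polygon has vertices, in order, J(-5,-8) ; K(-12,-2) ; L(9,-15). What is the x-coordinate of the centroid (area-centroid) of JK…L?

-8/3

Apply the shoelace (surveyor's) formula. First the cross-terms c_i = x_i·y_{i+1} − x_{i+1}·y_i:
  -86, 198, -147  ⇒  2A = -35, A = -17.5.
Then Σ (x_i + x_{i+1})·c_i = 280, so x̄ = 280 / (6·(-17.5)) = -8/3.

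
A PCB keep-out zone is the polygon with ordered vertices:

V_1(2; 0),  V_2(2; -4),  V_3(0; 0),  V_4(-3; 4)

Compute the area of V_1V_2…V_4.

Apply Gauss's area formula: 2A = Σ (x_i·y_{i+1} − x_{i+1}·y_i), indices taken mod 4.
Cross-terms: -8, 0, 0, -8  ⇒  Σ = -16
Area = |Σ|/2 = 8.

8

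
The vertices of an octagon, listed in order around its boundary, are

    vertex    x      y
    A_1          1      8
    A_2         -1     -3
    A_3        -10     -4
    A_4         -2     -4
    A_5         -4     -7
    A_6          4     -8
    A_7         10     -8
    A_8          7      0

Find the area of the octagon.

Apply the shoelace (surveyor's) formula: 2A = Σ (x_i·y_{i+1} − x_{i+1}·y_i), indices taken mod 8.
Σ = (5) + (-26) + (32) + (-2) + (60) + (48) + (56) + (56) = 229
Area = |Σ|/2 = 114.5.

114.5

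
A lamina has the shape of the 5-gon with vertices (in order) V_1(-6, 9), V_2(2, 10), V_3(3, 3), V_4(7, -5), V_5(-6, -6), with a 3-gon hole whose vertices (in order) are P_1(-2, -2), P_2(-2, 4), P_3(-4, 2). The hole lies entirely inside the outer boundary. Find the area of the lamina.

Outer boundary:
Apply the shoelace formula: 2A = Σ (x_i·y_{i+1} − x_{i+1}·y_i), indices taken mod 5.
V_1→V_2: (-6)(10) − (2)(9) = -78
V_2→V_3: (2)(3) − (3)(10) = -24
V_3→V_4: (3)(-5) − (7)(3) = -36
V_4→V_5: (7)(-6) − (-6)(-5) = -72
V_5→V_1: (-6)(9) − (-6)(-6) = -90
Σ = -300
Area = |Σ|/2 = 150.
Hole:
Apply the shoelace formula: 2A = Σ (x_i·y_{i+1} − x_{i+1}·y_i), indices taken mod 3.
P_1→P_2: (-2)(4) − (-2)(-2) = -12
P_2→P_3: (-2)(2) − (-4)(4) = 12
P_3→P_1: (-4)(-2) − (-2)(2) = 12
Σ = 12
Area = |Σ|/2 = 6.
Net area = 150 − 6 = 144.

144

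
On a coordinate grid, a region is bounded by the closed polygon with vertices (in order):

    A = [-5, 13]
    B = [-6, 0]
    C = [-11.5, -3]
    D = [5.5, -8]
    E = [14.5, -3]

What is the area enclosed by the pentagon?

238.75

Apply Gauss's area formula: 2A = Σ (x_i·y_{i+1} − x_{i+1}·y_i), indices taken mod 5.
Σ = (78) + (18) + (108.5) + (99.5) + (173.5) = 477.5
Area = |Σ|/2 = 238.75.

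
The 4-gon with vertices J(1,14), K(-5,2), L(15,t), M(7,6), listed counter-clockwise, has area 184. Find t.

-12

Write out the shoelace sum; only the two edges meeting at L involve t:
2·Area = [((-5)·t − 15·2) + (15·6 − 7·t)] + 164
       = -12·t + 224 = 368
⇒ t = -12.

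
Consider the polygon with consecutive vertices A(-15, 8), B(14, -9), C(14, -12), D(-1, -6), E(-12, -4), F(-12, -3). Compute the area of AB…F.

Cross-terms: 23, -42, -96, -68, -12, -141  ⇒  Σ = -336
Area = |Σ|/2 = 168.

168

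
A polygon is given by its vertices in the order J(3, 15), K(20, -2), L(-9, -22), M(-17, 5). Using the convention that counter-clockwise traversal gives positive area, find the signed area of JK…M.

Cross-terms: -306, -458, -419, -270  ⇒  Σ = -1453
Signed area = Σ/2 = -726.5 (negative ⇒ clockwise traversal).

-726.5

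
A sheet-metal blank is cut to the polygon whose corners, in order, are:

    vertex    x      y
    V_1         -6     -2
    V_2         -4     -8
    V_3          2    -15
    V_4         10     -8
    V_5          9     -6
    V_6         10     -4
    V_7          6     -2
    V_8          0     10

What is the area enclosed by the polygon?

Apply the shoelace formula: 2A = Σ (x_i·y_{i+1} − x_{i+1}·y_i), indices taken mod 8.
V_1→V_2: (-6)(-8) − (-4)(-2) = 40
V_2→V_3: (-4)(-15) − (2)(-8) = 76
V_3→V_4: (2)(-8) − (10)(-15) = 134
V_4→V_5: (10)(-6) − (9)(-8) = 12
V_5→V_6: (9)(-4) − (10)(-6) = 24
V_6→V_7: (10)(-2) − (6)(-4) = 4
V_7→V_8: (6)(10) − (0)(-2) = 60
V_8→V_1: (0)(-2) − (-6)(10) = 60
Σ = 410
Area = |Σ|/2 = 205.

205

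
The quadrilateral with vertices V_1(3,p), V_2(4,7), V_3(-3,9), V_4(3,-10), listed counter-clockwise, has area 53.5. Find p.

Write out the shoelace sum; only the two edges meeting at V_1 involve p:
2·Area = [(3·p − 3·(-10)) + (3·7 − 4·p)] + 60
       = -1·p + 111 = 107
⇒ p = 4.

4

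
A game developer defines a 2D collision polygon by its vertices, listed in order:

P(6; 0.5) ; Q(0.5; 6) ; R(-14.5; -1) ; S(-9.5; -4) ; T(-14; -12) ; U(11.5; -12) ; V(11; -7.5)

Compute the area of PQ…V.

315.5

Σ = (35.75) + (86.5) + (48.5) + (58) + (306) + (45.75) + (50.5) = 631
Area = |Σ|/2 = 315.5.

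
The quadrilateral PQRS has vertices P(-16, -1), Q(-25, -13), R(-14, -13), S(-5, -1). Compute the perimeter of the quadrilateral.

|PQ| = √((-9)² + (-12)²) = √225 = 15
|QR| = √((11)² + (0)²) = √121 = 11
|RS| = √((9)² + (12)²) = √225 = 15
|SP| = √((-11)² + (0)²) = √121 = 11
Perimeter = 15 + 11 + 15 + 11 = 52.

52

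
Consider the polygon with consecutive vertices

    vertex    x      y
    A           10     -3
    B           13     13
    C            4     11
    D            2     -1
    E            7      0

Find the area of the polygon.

110

Apply the shoelace formula: 2A = Σ (x_i·y_{i+1} − x_{i+1}·y_i), indices taken mod 5.
Σ = (169) + (91) + (-26) + (7) + (-21) = 220
Area = |Σ|/2 = 110.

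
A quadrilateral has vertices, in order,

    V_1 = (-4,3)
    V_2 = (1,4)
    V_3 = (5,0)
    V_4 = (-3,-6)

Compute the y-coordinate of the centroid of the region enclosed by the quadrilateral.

-11/51

Apply Gauss's area formula. First the cross-terms c_i = x_i·y_{i+1} − x_{i+1}·y_i:
  -19, -20, -30, -33  ⇒  2A = -102, A = -51.
Then Σ (y_i + y_{i+1})·c_i = 66, so ȳ = 66 / (6·(-51)) = -11/51.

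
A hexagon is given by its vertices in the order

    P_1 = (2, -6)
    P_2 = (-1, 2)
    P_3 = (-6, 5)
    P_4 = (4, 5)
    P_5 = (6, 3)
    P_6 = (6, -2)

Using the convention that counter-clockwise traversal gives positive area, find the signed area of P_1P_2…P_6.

Apply the shoelace (surveyor's) formula: 2A = Σ (x_i·y_{i+1} − x_{i+1}·y_i), indices taken mod 6.
Σ = (-2) + (7) + (-50) + (-18) + (-30) + (-32) = -125
Signed area = Σ/2 = -62.5 (negative ⇒ clockwise traversal).

-62.5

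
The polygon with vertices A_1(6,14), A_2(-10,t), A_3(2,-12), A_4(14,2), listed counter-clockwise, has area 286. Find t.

Write out the shoelace sum; only the two edges meeting at A_2 involve t:
2·Area = [(6·t − (-10)·14) + ((-10)·(-12) − 2·t)] + 356
       = 4·t + 616 = 572
⇒ t = -11.

-11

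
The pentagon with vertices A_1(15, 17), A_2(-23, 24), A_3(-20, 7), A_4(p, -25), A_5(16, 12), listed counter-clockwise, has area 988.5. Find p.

The doubled signed area Σ (x_i y_{i+1} − x_{i+1} y_i) is linear in p.
With p=0 it equals 2062; the coefficient of p is 5 (from the two edges through A_4).
So 5·p + 2062 = 2·988.5 = 1977 ⇒ p = -17.

-17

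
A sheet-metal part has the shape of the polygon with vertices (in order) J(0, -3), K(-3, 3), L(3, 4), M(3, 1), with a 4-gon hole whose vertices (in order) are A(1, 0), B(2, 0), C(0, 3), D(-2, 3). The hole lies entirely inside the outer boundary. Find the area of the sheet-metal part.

19.5

Outer boundary:
Apply Gauss's area formula: 2A = Σ (x_i·y_{i+1} − x_{i+1}·y_i), indices taken mod 4.
Σ = (-9) + (-21) + (-9) + (-9) = -48
Area = |Σ|/2 = 24.
Hole:
A→B: (1)(0) − (2)(0) = 0
B→C: (2)(3) − (0)(0) = 6
C→D: (0)(3) − (-2)(3) = 6
D→A: (-2)(0) − (1)(3) = -3
Σ = 9
Area = |Σ|/2 = 4.5.
Net area = 24 − 4.5 = 19.5.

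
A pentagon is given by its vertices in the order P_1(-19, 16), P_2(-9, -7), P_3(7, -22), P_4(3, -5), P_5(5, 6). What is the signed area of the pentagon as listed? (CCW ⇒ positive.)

Apply the shoelace (surveyor's) formula: 2A = Σ (x_i·y_{i+1} − x_{i+1}·y_i), indices taken mod 5.
Σ = (277) + (247) + (31) + (43) + (194) = 792
Signed area = Σ/2 = 396 (positive ⇒ counter-clockwise traversal).

396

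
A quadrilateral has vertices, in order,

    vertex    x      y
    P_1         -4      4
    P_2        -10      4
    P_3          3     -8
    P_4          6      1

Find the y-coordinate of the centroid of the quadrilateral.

Apply the shoelace (surveyor's) formula. First the cross-terms c_i = x_i·y_{i+1} − x_{i+1}·y_i:
  24, 68, 51, 28  ⇒  2A = 171, A = 85.5.
Then Σ (y_i + y_{i+1})·c_i = -297, so ȳ = -297 / (6·85.5) = -11/19.

-11/19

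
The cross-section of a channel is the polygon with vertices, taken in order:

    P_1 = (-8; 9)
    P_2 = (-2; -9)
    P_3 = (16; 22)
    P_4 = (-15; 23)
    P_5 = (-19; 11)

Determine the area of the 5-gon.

538.5

Apply the shoelace (surveyor's) formula: 2A = Σ (x_i·y_{i+1} − x_{i+1}·y_i), indices taken mod 5.
Σ = (90) + (100) + (698) + (272) + (-83) = 1077
Area = |Σ|/2 = 538.5.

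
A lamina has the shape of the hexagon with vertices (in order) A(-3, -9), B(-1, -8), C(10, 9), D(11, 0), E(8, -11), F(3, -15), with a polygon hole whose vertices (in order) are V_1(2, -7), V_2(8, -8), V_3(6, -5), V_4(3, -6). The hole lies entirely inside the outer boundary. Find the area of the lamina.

Outer boundary:
Apply the surveyor's formula: 2A = Σ (x_i·y_{i+1} − x_{i+1}·y_i), indices taken mod 6.
Σ = (15) + (71) + (-99) + (-121) + (-87) + (-72) = -293
Area = |Σ|/2 = 146.5.
Hole:
Apply the shoelace (surveyor's) formula: 2A = Σ (x_i·y_{i+1} − x_{i+1}·y_i), indices taken mod 4.
V_1→V_2: (2)(-8) − (8)(-7) = 40
V_2→V_3: (8)(-5) − (6)(-8) = 8
V_3→V_4: (6)(-6) − (3)(-5) = -21
V_4→V_1: (3)(-7) − (2)(-6) = -9
Σ = 18
Area = |Σ|/2 = 9.
Net area = 146.5 − 9 = 137.5.

137.5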